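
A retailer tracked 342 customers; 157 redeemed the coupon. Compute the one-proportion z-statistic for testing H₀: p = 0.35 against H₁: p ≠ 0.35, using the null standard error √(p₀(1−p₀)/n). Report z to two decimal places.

z = 4.23

With x = 157 successes in n = 342, p̂ = 0.45906.
Under H₀, SE = √(p₀(1−p₀)/n) = √(0.35·0.65/342) = √0.000665205 = 0.025792.
z = (0.45906 − 0.35)/0.025792 = 0.10906/0.025792 = 4.23.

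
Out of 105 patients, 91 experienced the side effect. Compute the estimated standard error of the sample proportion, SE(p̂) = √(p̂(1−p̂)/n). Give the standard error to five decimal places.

SE = 0.03317

The sample proportion is 91/105 = 0.86667.
p̂(1−p̂) = 0.115553.
SE = √(0.115553/105) = √0.001100505 = 0.03317.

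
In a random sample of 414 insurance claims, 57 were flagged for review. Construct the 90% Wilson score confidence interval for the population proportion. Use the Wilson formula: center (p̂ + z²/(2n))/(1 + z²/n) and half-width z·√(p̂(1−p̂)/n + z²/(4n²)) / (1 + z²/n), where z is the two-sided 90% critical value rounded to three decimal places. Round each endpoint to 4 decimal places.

p̂ = 57/414 = 0.13768; z = 1.645, so z² = 2.706025.
1 + z²/n = 1.006536.
Center = (0.13768 + 0.003268)/1.006536 = 0.14003.
Radicand: p̂(1−p̂)/n + z²/(4n²) = 0.000286776 + 0.000003947 = 0.000290723.
Half-width = 1.645·√0.000290723/1.006536 = 0.02787.
CI: 0.14003 ± 0.02787 = (0.1122, 0.1679).

(0.1122, 0.1679)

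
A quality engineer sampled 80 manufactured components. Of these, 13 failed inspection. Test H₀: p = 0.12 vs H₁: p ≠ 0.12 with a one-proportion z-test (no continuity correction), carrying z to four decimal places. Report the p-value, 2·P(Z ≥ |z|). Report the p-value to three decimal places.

Sample proportion p̂ = 13/80 = 0.16250.
Under H₀, SE = √(p₀(1−p₀)/n) = √(0.12·0.88/80) = √0.001320000 = 0.036332.
Test statistic (full precision, shown to 4 dp): z = (13/80 − 0.12)/SE₀ ≈ 1.1698.
From the standard normal, 2·P(Z ≥ |z|) = 0.242.

p-value = 0.242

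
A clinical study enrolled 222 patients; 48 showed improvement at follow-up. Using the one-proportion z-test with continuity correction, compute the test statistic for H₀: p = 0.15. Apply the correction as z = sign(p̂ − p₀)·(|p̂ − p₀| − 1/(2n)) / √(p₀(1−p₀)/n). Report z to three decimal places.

Sample proportion p̂ = 48/222 = 0.21622. p̂ − p₀ = 0.066216.
1/(2n) = 0.002252.
Corrected numerator: |0.066216| − 0.002252 = 0.063964.
Null standard error: √(0.15·0.85/222) = √0.000574324 = 0.023965.
z = (+)0.063964/0.023965 = 2.669.

z = 2.669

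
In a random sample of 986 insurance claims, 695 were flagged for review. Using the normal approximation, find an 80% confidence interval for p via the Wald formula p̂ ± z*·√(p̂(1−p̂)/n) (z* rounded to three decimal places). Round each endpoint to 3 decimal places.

With x = 695 successes in n = 986, p̂ = 0.70487.
SE(p̂) = √(0.70487·0.29513/986) = 0.014525.
z* = 1.282 at the 80% level.
Margin of error: 1.282 × 0.014525 = 0.01862.
Interval: 0.70487 ± 0.01862 → (0.686, 0.723).

(0.686, 0.723)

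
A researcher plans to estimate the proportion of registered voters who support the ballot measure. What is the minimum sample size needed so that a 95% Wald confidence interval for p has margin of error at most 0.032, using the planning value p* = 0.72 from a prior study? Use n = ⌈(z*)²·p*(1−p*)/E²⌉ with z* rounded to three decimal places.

For 95% confidence, z* = 1.960.
p*(1−p*) = 0.72·0.28 = 0.2016.
(z*)²·p*(1−p*)/E² = 3.841600·0.2016/0.001024 = 756.315.
Rounding up, n = 757.

n = 757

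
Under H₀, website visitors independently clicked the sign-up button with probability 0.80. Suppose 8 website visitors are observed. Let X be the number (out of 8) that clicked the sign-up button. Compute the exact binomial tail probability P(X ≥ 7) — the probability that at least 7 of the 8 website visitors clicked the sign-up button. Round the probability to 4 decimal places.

P = 0.5033

X ~ Binomial(n=8, p=0.80).
P(X ≥ 7) = C(8,7)·0.80^7·0.20^1 + C(8,8)·0.80^8·0.20^0.
= 0.335544 + 0.167772 = 0.5033.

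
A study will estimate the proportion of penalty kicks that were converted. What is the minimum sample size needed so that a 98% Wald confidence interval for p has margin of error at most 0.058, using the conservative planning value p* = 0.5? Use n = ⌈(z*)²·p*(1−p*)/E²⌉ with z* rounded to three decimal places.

For 98% confidence, z* = 2.326.
p*(1−p*) = 0.2500.
Required n before rounding: 5.410276 × 0.2500 / 0.058² = 402.072.
⌈402.072⌉ = 403.

n = 403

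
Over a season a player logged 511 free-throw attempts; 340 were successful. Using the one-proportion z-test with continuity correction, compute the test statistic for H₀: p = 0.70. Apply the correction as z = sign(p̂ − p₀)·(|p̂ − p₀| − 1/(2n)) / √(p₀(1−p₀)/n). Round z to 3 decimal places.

z = -1.660

The sample proportion is 340/511 = 0.66536. p̂ − p₀ = -0.034638.
1/(2n) = 0.000978.
Corrected numerator: |-0.034638| − 0.000978 = 0.033660.
Under H₀, SE = √(p₀(1−p₀)/n) = √(0.70·0.30/511) = √0.000410959 = 0.020272.
z = (−)0.033660/0.020272 = -1.660.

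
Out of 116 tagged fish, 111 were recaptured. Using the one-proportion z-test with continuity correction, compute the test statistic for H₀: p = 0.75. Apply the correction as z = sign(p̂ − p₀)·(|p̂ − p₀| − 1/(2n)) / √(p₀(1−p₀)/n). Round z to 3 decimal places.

Sample proportion p̂ = 111/116 = 0.95690. p̂ − p₀ = 0.206897.
1/(2n) = 0.004310.
Corrected numerator: |0.206897| − 0.004310 = 0.202587.
Null standard error: √(0.75·0.25/116) = √0.001616379 = 0.040204.
z = +0.202587/0.040204 = 5.039.

z = 5.039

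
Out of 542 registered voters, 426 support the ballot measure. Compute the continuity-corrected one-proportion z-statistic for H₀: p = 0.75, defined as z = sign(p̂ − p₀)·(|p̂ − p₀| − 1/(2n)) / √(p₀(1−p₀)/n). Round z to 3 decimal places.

z = 1.885

Sample proportion p̂ = 426/542 = 0.78598. p̂ − p₀ = 0.035978.
Continuity correction 1/(2n) = 1/1084 = 0.000923.
Corrected numerator: |0.035978| − 0.000923 = 0.035055.
SE₀ = √(0.75·0.25/542) = 0.018599.
z = (+)0.035055/0.018599 = 1.885.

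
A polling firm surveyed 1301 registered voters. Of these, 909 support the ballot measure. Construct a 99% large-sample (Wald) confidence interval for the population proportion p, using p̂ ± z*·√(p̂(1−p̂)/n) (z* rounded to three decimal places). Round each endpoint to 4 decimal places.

With x = 909 successes in n = 1301, p̂ = 0.69869.
Standard error of p̂: √(0.210521/1301) = √0.000161815 = 0.012721.
z* = 2.576 at the 99% level.
Margin of error: 2.576 × 0.012721 = 0.03277.
Interval: 0.69869 ± 0.03277 → (0.6659, 0.7315).

(0.6659, 0.7315)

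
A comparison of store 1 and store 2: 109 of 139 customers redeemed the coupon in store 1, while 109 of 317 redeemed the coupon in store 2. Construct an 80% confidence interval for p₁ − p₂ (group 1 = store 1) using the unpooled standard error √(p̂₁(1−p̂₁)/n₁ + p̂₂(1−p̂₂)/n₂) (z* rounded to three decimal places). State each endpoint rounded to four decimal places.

p̂₁ = 0.78417, p̂₂ = 0.34385, so the observed difference is 0.44032.
Unpooled SE = √(p̂₁(1−p̂₁)/n₁ + p̂₂(1−p̂₂)/n₂) = √(0.001217596 + 0.000711725) = 0.043924.
For 80% confidence, z* = 1.282. Margin of error = 0.05631.
So the interval runs from 0.3840 to 0.4966.

(0.3840, 0.4966)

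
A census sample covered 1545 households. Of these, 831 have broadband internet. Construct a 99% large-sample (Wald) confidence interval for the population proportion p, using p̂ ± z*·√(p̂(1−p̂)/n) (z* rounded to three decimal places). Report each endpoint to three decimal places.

(0.505, 0.571)

The sample proportion is 831/1545 = 0.53786.
SE = √(p̂(1−p̂)/n) = √(0.248566/1545) = 0.012684.
z* = 2.576 at the 99% level.
Margin of error: 2.576 × 0.012684 = 0.03267.
So the interval runs from 0.505 to 0.571.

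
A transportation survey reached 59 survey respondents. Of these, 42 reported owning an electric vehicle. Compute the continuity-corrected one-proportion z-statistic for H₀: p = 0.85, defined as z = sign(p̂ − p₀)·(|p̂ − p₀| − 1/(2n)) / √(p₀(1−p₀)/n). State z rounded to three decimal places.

The sample proportion is 42/59 = 0.71186. p̂ − p₀ = -0.138136.
Continuity correction 1/(2n) = 1/118 = 0.008475.
Corrected numerator: |-0.138136| − 0.008475 = 0.129661.
SE₀ = √(0.85·0.15/59) = 0.046487.
z = (−)0.129661/0.046487 = -2.789.

z = -2.789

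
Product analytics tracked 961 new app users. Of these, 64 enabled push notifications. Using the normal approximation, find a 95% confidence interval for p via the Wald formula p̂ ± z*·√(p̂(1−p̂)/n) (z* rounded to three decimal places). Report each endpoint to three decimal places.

The sample proportion is 64/961 = 0.06660.
SE = √(p̂(1−p̂)/n) = √(0.062162/961) = 0.008043.
For 95% confidence, z* = 1.960.
Margin of error: 1.960 × 0.008043 = 0.01576.
CI: 0.06660 ± 0.01576 = (0.051, 0.082).

(0.051, 0.082)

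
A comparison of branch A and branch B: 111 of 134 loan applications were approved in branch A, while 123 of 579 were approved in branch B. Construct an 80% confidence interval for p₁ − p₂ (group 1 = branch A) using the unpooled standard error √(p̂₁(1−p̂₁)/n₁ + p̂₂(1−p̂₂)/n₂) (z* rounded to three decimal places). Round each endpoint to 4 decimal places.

(0.5688, 0.6630)

p̂₁ = 111/134 = 0.82836, p̂₂ = 123/579 = 0.21244; p̂₁ − p̂₂ = 0.61592.
Unpooled SE = √(p̂₁(1−p̂₁)/n₁ + p̂₂(1−p̂₂)/n₂) = √(0.001061051 + 0.000288958) = 0.036742.
z* = 1.282 at the 80% level. Margin of error = 0.04710.
CI: 0.61592 ± 0.04710 = (0.5688, 0.6630).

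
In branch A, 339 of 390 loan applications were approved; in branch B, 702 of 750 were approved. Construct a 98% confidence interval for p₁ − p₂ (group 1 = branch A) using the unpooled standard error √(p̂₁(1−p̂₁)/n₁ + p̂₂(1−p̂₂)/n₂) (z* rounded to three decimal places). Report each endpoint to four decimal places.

(-0.1116, -0.0219)

p̂₁ = 0.86923, p̂₂ = 0.93600, so the observed difference is -0.06677.
Unpooled SE = √(p̂₁(1−p̂₁)/n₁ + p̂₂(1−p̂₂)/n₂) = √(0.000291458 + 0.000079872) = 0.019270.
The 98% critical value is z* = 2.326. Margin of error = 0.04482.
So the interval runs from -0.1116 to -0.0219.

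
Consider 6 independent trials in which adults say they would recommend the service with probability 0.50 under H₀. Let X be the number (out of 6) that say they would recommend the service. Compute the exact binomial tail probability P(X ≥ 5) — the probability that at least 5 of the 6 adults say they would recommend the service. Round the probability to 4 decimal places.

X is binomial with n = 6 and p = 0.50.
P(X ≥ 5) = C(6,5)·0.50^5·0.50^1 + C(6,6)·0.50^6·0.50^0.
= 0.093750 + 0.015625 = 0.1094.

P = 0.1094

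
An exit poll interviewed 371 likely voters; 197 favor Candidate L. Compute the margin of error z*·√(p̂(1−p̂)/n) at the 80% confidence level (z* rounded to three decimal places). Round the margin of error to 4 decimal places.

ME = 0.0332

The sample proportion is 197/371 = 0.53100.
SE = √(p̂(1−p̂)/n) = √(0.249039/371) = 0.025909.
For 80% confidence, z* = 1.282.
So ME = 0.0332.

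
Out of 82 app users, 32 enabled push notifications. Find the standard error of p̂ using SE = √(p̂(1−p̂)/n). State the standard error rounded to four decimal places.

The sample proportion is 32/82 = 0.39024.
p̂(1−p̂) = 0.237953.
SE = √(0.237953/82) = √0.002901866 = 0.0539.

SE = 0.0539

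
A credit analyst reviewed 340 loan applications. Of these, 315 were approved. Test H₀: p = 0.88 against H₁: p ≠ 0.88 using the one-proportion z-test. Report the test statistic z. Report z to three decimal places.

z = 2.637

The sample proportion is 315/340 = 0.92647.
Under H₀, SE = √(p₀(1−p₀)/n) = √(0.88·0.12/340) = √0.000310588 = 0.017624.
z = (0.92647 − 0.88)/0.017624 = 0.04647/0.017624 = 2.637.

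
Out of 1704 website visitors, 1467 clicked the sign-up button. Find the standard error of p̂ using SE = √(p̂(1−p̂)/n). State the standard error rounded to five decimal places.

SE = 0.00838

p̂ = 1467/1704 = 0.86092.
p̂(1−p̂) = 0.119737.
SE = √(0.119737/1704) = 0.00838.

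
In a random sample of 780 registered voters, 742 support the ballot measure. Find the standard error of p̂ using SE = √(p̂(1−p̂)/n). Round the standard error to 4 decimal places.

The sample proportion is 742/780 = 0.95128.
p̂(1−p̂) = 0.046346.
SE = √(0.046346/780) = √0.000059418 = 0.0077.

SE = 0.0077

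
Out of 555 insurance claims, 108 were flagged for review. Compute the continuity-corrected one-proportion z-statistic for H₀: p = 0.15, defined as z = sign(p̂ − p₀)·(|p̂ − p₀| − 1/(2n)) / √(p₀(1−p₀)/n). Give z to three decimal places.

z = 2.883

Sample proportion p̂ = 108/555 = 0.19459. p̂ − p₀ = 0.044595.
Continuity correction 1/(2n) = 1/1110 = 0.000901.
Corrected numerator: |0.044595| − 0.000901 = 0.043694.
SE₀ = √(0.15·0.85/555) = 0.015157.
z = (+)0.043694/0.015157 = 2.883.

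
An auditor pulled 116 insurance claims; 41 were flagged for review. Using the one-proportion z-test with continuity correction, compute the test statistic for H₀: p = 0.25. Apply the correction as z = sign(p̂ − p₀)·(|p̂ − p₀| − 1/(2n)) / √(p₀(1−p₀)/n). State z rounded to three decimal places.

With x = 41 successes in n = 116, p̂ = 0.35345. p̂ − p₀ = 0.103448.
1/(2n) = 0.004310.
Corrected numerator: |0.103448| − 0.004310 = 0.099138.
SE₀ = √(0.25·0.75/116) = 0.040204.
z = +0.099138/0.040204 = 2.466.

z = 2.466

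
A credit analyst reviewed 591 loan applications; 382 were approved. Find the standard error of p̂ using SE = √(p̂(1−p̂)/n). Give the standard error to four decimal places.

SE = 0.0197

With x = 382 successes in n = 591, p̂ = 0.64636.
p̂(1−p̂) = 0.228579.
SE = √(0.228579/591) = √0.000386766 = 0.0197.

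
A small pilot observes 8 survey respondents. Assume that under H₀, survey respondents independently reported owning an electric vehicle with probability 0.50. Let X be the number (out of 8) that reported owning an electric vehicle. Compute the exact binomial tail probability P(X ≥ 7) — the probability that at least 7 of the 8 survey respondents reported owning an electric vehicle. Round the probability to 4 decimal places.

X ~ Binomial(n=8, p=0.50).
P(X ≥ 7) = C(8,7)·0.50^7·0.50^1 + C(8,8)·0.50^8·0.50^0.
= 0.031250 + 0.003906 = 0.0352.

P = 0.0352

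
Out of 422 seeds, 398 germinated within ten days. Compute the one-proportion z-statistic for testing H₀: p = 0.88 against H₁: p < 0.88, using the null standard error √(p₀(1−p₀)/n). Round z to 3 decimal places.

z = 3.991

The sample proportion is 398/422 = 0.94313.
SE₀ = √(0.88·0.12/422) = 0.015819.
Test statistic: z = 0.06313/0.015819 = 3.991.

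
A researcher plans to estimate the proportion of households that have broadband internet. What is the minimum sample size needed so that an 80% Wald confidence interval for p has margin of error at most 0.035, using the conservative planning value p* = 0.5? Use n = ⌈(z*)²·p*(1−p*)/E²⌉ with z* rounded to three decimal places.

z* = 1.282 at the 80% level.
p*(1−p*) = 0.50·0.50 = 0.2500.
Required n before rounding: 1.643524 × 0.2500 / 0.035² = 335.413.
⌈335.413⌉ = 336.

n = 336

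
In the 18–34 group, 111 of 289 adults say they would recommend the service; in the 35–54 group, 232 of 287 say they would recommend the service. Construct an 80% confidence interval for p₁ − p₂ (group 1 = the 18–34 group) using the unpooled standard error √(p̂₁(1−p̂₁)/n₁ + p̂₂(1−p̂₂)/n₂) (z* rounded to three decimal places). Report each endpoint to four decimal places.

(-0.4715, -0.3770)

p̂₁ = 0.38408, p̂₂ = 0.80836, so the observed difference is -0.42428.
Unpooled SE = √(p̂₁(1−p̂₁)/n₁ + p̂₂(1−p̂₂)/n₂) = √(0.000818558 + 0.000539765) = 0.036855.
z* = 1.282 at the 80% level. Margin = 1.282·0.036855 = 0.04725.
Interval: -0.42428 ± 0.04725 → (-0.4715, -0.3770).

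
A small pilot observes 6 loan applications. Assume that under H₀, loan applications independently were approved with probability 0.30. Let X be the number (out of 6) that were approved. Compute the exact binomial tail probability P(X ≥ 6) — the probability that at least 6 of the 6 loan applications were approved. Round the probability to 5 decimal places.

P = 0.00073

X ~ Binomial(n=6, p=0.30).
P(X ≥ 6) = C(6,6)·0.30^6·0.70^0.
= 0.000729 = 0.00073.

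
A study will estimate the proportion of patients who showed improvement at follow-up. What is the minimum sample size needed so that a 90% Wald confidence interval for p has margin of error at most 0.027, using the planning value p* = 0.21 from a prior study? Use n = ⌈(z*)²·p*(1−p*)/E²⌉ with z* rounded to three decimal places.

n = 616

For 90% confidence, z* = 1.645.
p*(1−p*) = 0.21·0.79 = 0.1659.
(z*)²·p*(1−p*)/E² = 2.706025·0.1659/0.000729 = 615.816.
⌈615.816⌉ = 616.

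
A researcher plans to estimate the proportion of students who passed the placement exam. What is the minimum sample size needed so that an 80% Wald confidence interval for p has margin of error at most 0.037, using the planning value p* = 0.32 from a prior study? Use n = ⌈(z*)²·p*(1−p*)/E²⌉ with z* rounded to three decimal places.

z* = 1.282 at the 80% level.
p*(1−p*) = 0.2176.
Required n before rounding: 1.643524 × 0.2176 / 0.037² = 261.235.
⌈261.235⌉ = 262.

n = 262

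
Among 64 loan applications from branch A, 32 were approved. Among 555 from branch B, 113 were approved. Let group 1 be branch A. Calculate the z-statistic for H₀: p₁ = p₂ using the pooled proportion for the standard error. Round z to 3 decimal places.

Sample proportions: p̂₁ = 32/64 = 0.50000 and p̂₂ = 113/555 = 0.20360.
Pooled p̂ = (32+113)/(64+555) = 145/619 = 0.23425.
SE = √[p̂(1−p̂)(1/n₁+1/n₂)] = √[0.23425·0.76575·(1/64+1/555)] ≈ 0.055910.
z = 0.29640/0.055910 = 5.301.

z = 5.301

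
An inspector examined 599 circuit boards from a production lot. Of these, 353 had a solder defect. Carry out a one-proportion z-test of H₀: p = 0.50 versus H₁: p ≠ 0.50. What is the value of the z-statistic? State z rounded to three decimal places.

z = 4.372

With x = 353 successes in n = 599, p̂ = 0.58932.
Under H₀, SE = √(p₀(1−p₀)/n) = √(0.50·0.50/599) = √0.000417362 = 0.020429.
Test statistic: z = 0.08932/0.020429 = 4.372.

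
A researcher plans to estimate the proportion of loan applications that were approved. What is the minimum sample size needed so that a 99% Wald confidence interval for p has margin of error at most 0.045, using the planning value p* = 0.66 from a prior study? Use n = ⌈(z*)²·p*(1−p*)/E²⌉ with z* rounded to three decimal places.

z* = 2.576 at the 99% level.
p*(1−p*) = 0.2244.
Required n before rounding: 6.635776 × 0.2244 / 0.045² = 735.342.
Rounding up, n = 736.

n = 736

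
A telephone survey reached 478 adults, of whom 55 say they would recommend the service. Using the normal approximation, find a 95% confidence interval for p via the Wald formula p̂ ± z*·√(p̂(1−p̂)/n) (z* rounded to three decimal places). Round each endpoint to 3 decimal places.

(0.086, 0.144)

Sample proportion p̂ = 55/478 = 0.11506.
Standard error of p̂: √(0.101823/478) = √0.000213020 = 0.014595.
For 95% confidence, z* = 1.960.
Margin = 1.960·0.014595 = 0.02861.
CI: 0.11506 ± 0.02861 = (0.086, 0.144).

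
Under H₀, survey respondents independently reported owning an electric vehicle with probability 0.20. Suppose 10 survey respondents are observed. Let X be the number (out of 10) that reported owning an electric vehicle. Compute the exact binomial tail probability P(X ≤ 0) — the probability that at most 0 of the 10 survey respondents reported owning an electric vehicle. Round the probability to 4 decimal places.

P = 0.1074

X is binomial with n = 10 and p = 0.20.
P(X ≤ 0) = C(10,0)·0.20^0·0.80^10.
= 0.107374 = 0.1074.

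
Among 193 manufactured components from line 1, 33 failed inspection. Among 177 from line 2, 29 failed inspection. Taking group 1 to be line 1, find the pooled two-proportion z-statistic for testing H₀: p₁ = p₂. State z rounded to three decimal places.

z = 0.184

Sample proportions: p̂₁ = 33/193 = 0.17098 and p̂₂ = 29/177 = 0.16384.
Pooling: p̂ = 62/370 = 0.16757.
SE = √[p̂(1−p̂)(1/n₁+1/n₂)] = √[0.16757·0.83243·(1/193+1/177)] ≈ 0.038869.
z = (p̂₁ − p̂₂)/SE = (0.17098 − 0.16384)/0.038869 = 0.00714/0.038869 = 0.184.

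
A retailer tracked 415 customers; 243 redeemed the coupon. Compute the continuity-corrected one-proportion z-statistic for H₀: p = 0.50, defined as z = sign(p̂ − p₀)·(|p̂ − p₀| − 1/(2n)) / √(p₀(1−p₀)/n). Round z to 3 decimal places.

The sample proportion is 243/415 = 0.58554. p̂ − p₀ = 0.085542.
Continuity correction 1/(2n) = 1/830 = 0.001205.
Corrected numerator: |0.085542| − 0.001205 = 0.084337.
Under H₀, SE = √(p₀(1−p₀)/n) = √(0.50·0.50/415) = √0.000602410 = 0.024544.
z = +0.084337/0.024544 = 3.436.

z = 3.436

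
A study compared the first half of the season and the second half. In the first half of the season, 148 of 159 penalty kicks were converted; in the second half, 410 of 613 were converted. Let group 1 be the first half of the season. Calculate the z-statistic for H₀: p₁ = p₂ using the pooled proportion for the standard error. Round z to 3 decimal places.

Sample proportions: p̂₁ = 148/159 = 0.93082 and p̂₂ = 410/613 = 0.66884.
Pooled p̂ = (148+410)/(159+613) = 558/772 = 0.72280.
SE = √[p̂(1−p̂)(1/n₁+1/n₂)] = √[0.72280·0.27720·(1/159+1/613)] ≈ 0.039837.
z = 0.26198/0.039837 = 6.576.

z = 6.576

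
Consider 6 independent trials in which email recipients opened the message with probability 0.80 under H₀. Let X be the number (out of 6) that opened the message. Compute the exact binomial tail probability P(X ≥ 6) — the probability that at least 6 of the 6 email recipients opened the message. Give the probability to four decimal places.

X ~ Binomial(n=6, p=0.80).
P(X ≥ 6) = C(6,6)·0.80^6·0.20^0.
= 0.262144 = 0.2621.

P = 0.2621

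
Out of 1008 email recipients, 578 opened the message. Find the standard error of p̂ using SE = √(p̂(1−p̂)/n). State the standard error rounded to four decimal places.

The sample proportion is 578/1008 = 0.57341.
p̂(1−p̂) = 0.244611.
SE = √(0.244611/1008) = √0.000242670 = 0.0156.

SE = 0.0156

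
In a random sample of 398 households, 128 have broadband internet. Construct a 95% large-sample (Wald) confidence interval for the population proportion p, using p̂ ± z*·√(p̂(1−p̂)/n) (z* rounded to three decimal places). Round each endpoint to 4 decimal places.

(0.2757, 0.3675)

p̂ = 128/398 = 0.32161.
SE(p̂) = √(0.32161·0.67839/398) = 0.023413.
For 95% confidence, z* = 1.960.
Margin of error: 1.960 × 0.023413 = 0.04589.
So the interval runs from 0.2757 to 0.3675.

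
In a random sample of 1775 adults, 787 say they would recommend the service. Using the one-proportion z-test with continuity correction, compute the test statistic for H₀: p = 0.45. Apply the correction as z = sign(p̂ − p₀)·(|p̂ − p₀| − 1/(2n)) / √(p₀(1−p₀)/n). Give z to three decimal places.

z = -0.537

With x = 787 successes in n = 1775, p̂ = 0.44338. p̂ − p₀ = -0.006620.
1/(2n) = 0.000282.
Corrected numerator: |-0.006620| − 0.000282 = 0.006338.
Null standard error: √(0.45·0.55/1775) = √0.000139437 = 0.011808.
z = (−)0.006338/0.011808 = -0.537.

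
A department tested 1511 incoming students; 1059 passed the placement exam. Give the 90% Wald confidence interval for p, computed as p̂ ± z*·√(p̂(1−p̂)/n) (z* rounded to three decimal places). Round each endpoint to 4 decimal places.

(0.6815, 0.7202)

p̂ = 1059/1511 = 0.70086.
SE(p̂) = √(0.70086·0.29914/1511) = 0.011779.
z* = 1.645 at the 90% level.
Margin = 1.645·0.011779 = 0.01938.
Interval: 0.70086 ± 0.01938 → (0.6815, 0.7202).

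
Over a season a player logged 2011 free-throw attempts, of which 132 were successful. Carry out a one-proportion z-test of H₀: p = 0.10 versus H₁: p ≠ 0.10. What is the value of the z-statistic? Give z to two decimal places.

The sample proportion is 132/2011 = 0.06564.
Under H₀, SE = √(p₀(1−p₀)/n) = √(0.10·0.90/2011) = √0.000044754 = 0.006690.
z = (p̂ − p₀)/SE = (0.06564 − 0.10)/0.006690 = -5.14.

z = -5.14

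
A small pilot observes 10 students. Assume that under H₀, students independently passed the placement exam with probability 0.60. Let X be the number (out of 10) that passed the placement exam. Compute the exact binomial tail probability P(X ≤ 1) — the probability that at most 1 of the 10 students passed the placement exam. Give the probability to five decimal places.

X is binomial with n = 10 and p = 0.60.
P(X ≤ 1) = C(10,0)·0.60^0·0.40^10 + C(10,1)·0.60^1·0.40^9.
= 0.000105 + 0.001573 = 0.00168.

P = 0.00168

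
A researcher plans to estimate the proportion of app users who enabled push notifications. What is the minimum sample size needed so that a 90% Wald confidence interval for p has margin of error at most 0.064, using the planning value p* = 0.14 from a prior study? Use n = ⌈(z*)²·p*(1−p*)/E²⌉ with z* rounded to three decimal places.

For 90% confidence, z* = 1.645.
p*(1−p*) = 0.1204.
Required n before rounding: 2.706025 × 0.1204 / 0.064² = 79.542.
⌈79.542⌉ = 80.

n = 80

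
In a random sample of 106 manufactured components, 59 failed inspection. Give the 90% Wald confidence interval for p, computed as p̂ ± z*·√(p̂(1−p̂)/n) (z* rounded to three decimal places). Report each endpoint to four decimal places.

(0.4772, 0.6360)

p̂ = 59/106 = 0.55660.
SE = √(p̂(1−p̂)/n) = √(0.246796/106) = 0.048252.
z* = 1.645 at the 90% level.
Margin of error: 1.645 × 0.048252 = 0.07937.
So the interval runs from 0.4772 to 0.6360.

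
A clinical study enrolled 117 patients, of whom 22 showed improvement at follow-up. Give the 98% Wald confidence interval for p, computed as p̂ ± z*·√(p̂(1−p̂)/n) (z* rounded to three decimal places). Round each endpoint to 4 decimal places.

(0.1040, 0.2721)

p̂ = 22/117 = 0.18803.
SE(p̂) = √(0.18803·0.81197/117) = 0.036124.
For 98% confidence, z* = 2.326.
Margin of error: 2.326 × 0.036124 = 0.08402.
CI: 0.18803 ± 0.08402 = (0.1040, 0.2721).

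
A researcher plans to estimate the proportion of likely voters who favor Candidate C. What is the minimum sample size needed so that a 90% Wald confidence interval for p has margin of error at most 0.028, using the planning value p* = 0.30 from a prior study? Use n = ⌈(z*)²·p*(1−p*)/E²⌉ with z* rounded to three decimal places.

n = 725

The 90% critical value is z* = 1.645.
p*(1−p*) = 0.2100.
(z*)²·p*(1−p*)/E² = 2.706025·0.2100/0.000784 = 724.828.
⌈724.828⌉ = 725.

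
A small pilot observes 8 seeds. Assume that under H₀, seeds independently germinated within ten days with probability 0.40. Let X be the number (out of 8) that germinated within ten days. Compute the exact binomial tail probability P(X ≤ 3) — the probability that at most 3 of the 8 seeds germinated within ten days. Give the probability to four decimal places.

X is binomial with n = 8 and p = 0.40.
P(X ≤ 3) = C(8,0)·0.40^0·0.60^8 + C(8,1)·0.40^1·0.60^7 + C(8,2)·0.40^2·0.60^6 + C(8,3)·0.40^3·0.60^5.
= 0.016796 + 0.089580 + 0.209019 + 0.278692 = 0.5941.

P = 0.5941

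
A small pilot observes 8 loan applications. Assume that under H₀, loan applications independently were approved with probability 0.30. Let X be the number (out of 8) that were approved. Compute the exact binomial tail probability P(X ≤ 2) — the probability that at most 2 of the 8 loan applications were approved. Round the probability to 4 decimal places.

X ~ Binomial(n=8, p=0.30).
P(X ≤ 2) = C(8,0)·0.30^0·0.70^8 + C(8,1)·0.30^1·0.70^7 + C(8,2)·0.30^2·0.70^6.
= 0.057648 + 0.197650 + 0.296475 = 0.5518.

P = 0.5518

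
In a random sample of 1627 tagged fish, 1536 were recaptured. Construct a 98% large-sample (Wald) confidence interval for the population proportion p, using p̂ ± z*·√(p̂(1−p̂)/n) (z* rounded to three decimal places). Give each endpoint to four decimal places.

(0.9308, 0.9573)

p̂ = 1536/1627 = 0.94407.
SE = √(p̂(1−p̂)/n) = √(0.052803/1627) = 0.005697.
For 98% confidence, z* = 2.326.
Margin = 2.326·0.005697 = 0.01325.
So the interval runs from 0.9308 to 0.9573.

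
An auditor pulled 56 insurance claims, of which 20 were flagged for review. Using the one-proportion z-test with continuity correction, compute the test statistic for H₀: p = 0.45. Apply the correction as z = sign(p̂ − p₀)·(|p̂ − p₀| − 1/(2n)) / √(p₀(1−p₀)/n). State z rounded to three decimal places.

With x = 20 successes in n = 56, p̂ = 0.35714. p̂ − p₀ = -0.092857.
Continuity correction 1/(2n) = 1/112 = 0.008929.
Corrected numerator: |-0.092857| − 0.008929 = 0.083928.
SE₀ = √(0.45·0.55/56) = 0.066480.
z = (−)0.083928/0.066480 = -1.262.

z = -1.262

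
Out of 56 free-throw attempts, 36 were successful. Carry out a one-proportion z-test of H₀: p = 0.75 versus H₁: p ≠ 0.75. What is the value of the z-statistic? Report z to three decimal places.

Sample proportion p̂ = 36/56 = 0.64286.
SE₀ = √(0.75·0.25/56) = 0.057864.
z = (0.64286 − 0.75)/0.057864 = -0.10714/0.057864 = -1.852.

z = -1.852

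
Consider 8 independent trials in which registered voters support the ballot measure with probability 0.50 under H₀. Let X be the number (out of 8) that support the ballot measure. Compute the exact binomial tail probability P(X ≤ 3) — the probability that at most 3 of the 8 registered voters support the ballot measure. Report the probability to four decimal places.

P = 0.3633

X is binomial with n = 8 and p = 0.50.
P(X ≤ 3) = C(8,0)·0.50^0·0.50^8 + C(8,1)·0.50^1·0.50^7 + C(8,2)·0.50^2·0.50^6 + C(8,3)·0.50^3·0.50^5.
= 0.003906 + 0.031250 + 0.109375 + 0.218750 = 0.3633.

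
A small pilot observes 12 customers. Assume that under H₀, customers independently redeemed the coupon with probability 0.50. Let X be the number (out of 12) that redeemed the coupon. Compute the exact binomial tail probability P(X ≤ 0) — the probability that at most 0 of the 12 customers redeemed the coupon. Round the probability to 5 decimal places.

P = 0.00024

X ~ Binomial(n=12, p=0.50).
P(X ≤ 0) = C(12,0)·0.50^0·0.50^12.
= 0.000244 = 0.00024.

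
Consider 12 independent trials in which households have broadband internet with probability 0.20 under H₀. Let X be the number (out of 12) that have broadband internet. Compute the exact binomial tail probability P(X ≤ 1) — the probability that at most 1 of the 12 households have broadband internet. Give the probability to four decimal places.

P = 0.2749

X ~ Binomial(n=12, p=0.20).
P(X ≤ 1) = C(12,0)·0.20^0·0.80^12 + C(12,1)·0.20^1·0.80^11.
= 0.068719 + 0.206158 = 0.2749.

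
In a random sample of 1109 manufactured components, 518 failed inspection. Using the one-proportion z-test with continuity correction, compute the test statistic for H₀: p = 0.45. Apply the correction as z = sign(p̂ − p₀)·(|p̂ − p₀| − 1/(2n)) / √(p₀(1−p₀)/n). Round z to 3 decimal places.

The sample proportion is 518/1109 = 0.46709. p̂ − p₀ = 0.017087.
1/(2n) = 0.000451.
Corrected numerator: |0.017087| − 0.000451 = 0.016636.
Under H₀, SE = √(p₀(1−p₀)/n) = √(0.45·0.55/1109) = √0.000223174 = 0.014939.
z = (+)0.016636/0.014939 = 1.114.

z = 1.114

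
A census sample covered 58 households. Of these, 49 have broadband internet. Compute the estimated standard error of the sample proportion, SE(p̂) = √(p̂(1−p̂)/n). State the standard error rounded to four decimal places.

SE = 0.0475

p̂ = 49/58 = 0.84483.
p̂(1−p̂) = 0.131092.
Dividing by n and taking the root: √0.002260207 = 0.0475.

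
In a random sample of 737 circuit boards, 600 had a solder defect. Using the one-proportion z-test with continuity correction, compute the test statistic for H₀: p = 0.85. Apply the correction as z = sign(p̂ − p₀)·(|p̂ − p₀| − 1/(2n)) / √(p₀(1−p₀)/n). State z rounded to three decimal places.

z = -2.677

The sample proportion is 600/737 = 0.81411. p̂ − p₀ = -0.035889.
Continuity correction 1/(2n) = 1/1474 = 0.000678.
Corrected numerator: |-0.035889| − 0.000678 = 0.035211.
SE₀ = √(0.85·0.15/737) = 0.013153.
z = (−)0.035211/0.013153 = -2.677.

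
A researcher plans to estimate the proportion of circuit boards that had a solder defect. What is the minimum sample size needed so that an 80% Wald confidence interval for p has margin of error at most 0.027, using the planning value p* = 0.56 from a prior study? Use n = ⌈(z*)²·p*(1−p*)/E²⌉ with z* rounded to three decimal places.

For 80% confidence, z* = 1.282.
p*(1−p*) = 0.56·0.44 = 0.2464.
(z*)²·p*(1−p*)/E² = 1.643524·0.2464/0.000729 = 555.507.
⌈555.507⌉ = 556.

n = 556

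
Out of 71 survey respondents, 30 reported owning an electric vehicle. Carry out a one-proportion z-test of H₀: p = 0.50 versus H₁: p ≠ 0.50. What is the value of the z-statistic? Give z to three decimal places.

z = -1.305

p̂ = 30/71 = 0.42254.
Null standard error: √(0.50·0.50/71) = √0.003521127 = 0.059339.
Test statistic: z = -0.07746/0.059339 = -1.305.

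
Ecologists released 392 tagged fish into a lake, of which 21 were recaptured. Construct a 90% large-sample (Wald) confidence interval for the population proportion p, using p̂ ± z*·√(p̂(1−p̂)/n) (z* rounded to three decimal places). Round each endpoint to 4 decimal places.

(0.0349, 0.0723)

Sample proportion p̂ = 21/392 = 0.05357.
Standard error of p̂: √(0.050702/392) = √0.000129341 = 0.011373.
z* = 1.645 at the 90% level.
Margin of error: 1.645 × 0.011373 = 0.01871.
Interval: 0.05357 ± 0.01871 → (0.0349, 0.0723).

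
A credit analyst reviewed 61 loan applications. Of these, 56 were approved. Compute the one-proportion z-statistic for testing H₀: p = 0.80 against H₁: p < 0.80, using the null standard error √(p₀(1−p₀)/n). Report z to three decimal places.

Sample proportion p̂ = 56/61 = 0.91803.
Null standard error: √(0.80·0.20/61) = √0.002622951 = 0.051215.
Test statistic: z = 0.11803/0.051215 = 2.305.

z = 2.305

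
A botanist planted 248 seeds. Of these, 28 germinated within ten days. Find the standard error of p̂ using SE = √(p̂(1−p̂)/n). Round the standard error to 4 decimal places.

The sample proportion is 28/248 = 0.11290.
p̂(1−p̂) = 0.11290·0.88710 = 0.100154.
Dividing by n and taking the root: √0.000403847 = 0.0201.

SE = 0.0201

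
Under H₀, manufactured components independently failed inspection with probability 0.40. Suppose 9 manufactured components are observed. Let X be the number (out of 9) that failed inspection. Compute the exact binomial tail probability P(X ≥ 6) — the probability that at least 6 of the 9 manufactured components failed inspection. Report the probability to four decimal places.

X is binomial with n = 9 and p = 0.40.
P(X ≥ 6) = C(9,6)·0.40^6·0.60^3 + C(9,7)·0.40^7·0.60^2 + C(9,8)·0.40^8·0.60^1 + C(9,9)·0.40^9·0.60^0.
= 0.074318 + 0.021234 + 0.003539 + 0.000262 = 0.0994.

P = 0.0994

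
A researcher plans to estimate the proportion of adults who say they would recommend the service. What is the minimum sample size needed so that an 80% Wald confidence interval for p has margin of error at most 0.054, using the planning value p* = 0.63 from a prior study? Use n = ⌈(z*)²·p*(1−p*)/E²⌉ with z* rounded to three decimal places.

z* = 1.282 at the 80% level.
p*(1−p*) = 0.2331.
Required n before rounding: 1.643524 × 0.2331 / 0.054² = 131.380.
Rounding up, n = 132.

n = 132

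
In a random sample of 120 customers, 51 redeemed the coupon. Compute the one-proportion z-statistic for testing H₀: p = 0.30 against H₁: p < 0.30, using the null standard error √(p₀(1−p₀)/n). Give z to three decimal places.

Sample proportion p̂ = 51/120 = 0.42500.
Null standard error: √(0.30·0.70/120) = √0.001750000 = 0.041833.
z = (0.42500 − 0.30)/0.041833 = 0.12500/0.041833 = 2.988.

z = 2.988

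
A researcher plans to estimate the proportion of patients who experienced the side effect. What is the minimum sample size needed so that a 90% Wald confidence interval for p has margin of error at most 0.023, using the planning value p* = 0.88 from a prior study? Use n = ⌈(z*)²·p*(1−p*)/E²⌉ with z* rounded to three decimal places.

n = 541

For 90% confidence, z* = 1.645.
p*(1−p*) = 0.88·0.12 = 0.1056.
Required n before rounding: 2.706025 × 0.1056 / 0.023² = 540.182.
Rounding up, n = 541.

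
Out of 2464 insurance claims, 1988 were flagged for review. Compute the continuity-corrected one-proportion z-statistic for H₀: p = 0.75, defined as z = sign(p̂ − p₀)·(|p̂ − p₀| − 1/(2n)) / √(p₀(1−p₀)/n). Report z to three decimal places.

z = 6.490

Sample proportion p̂ = 1988/2464 = 0.80682. p̂ − p₀ = 0.056818.
1/(2n) = 0.000203.
Corrected numerator: |0.056818| − 0.000203 = 0.056615.
Under H₀, SE = √(p₀(1−p₀)/n) = √(0.75·0.25/2464) = √0.000076096 = 0.008723.
z = +0.056615/0.008723 = 6.490.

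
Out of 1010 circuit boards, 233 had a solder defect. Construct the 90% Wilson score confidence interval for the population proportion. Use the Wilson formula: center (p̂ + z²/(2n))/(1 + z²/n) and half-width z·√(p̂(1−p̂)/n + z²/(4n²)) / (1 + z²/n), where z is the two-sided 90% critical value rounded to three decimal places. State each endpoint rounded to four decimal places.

(0.2096, 0.2532)

Here p̂ = 233/1010 = 0.23069 and z = 1.645 (z² = 2.706025).
1 + z²/n = 1.002679.
Center = (0.23069 + 0.001340)/1.002679 = 0.23141.
Radicand: p̂(1−p̂)/n + z²/(4n²) = 0.000175717 + 0.000000663 = 0.000176380.
Half-width = z·√(radicand)/denom = 1.645·0.013281/1.002679 = 0.02179.
Interval: 0.23141 ± 0.02179 → (0.2096, 0.2532).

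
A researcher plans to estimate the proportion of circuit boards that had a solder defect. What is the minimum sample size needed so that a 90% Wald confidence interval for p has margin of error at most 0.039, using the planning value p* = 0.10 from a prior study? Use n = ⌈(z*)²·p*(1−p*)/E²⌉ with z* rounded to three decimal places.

The 90% critical value is z* = 1.645.
p*(1−p*) = 0.0900.
(z*)²·p*(1−p*)/E² = 2.706025·0.0900/0.001521 = 160.120.
Rounding up, n = 161.

n = 161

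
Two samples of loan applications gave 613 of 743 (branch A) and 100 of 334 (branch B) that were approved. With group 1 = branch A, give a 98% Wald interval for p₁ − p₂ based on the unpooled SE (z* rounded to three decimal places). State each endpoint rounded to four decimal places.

p̂₁ = 613/743 = 0.82503, p̂₂ = 100/334 = 0.29940; p̂₁ − p̂₂ = 0.52563.
Unpooled SE = √(p̂₁(1−p̂₁)/n₁ + p̂₂(1−p̂₂)/n₂) = √(0.000194284 + 0.000628024) = 0.028676.
The 98% critical value is z* = 2.326. Margin = 2.326·0.028676 = 0.06670.
So the interval runs from 0.4589 to 0.5923.

(0.4589, 0.5923)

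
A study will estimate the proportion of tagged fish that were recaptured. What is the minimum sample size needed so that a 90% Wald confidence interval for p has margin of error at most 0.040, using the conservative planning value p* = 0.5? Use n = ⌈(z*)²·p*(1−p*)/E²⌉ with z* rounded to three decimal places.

The 90% critical value is z* = 1.645.
p*(1−p*) = 0.50·0.50 = 0.2500.
(z*)²·p*(1−p*)/E² = 2.706025·0.2500/0.001600 = 422.816.
Rounding up, n = 423.

n = 423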